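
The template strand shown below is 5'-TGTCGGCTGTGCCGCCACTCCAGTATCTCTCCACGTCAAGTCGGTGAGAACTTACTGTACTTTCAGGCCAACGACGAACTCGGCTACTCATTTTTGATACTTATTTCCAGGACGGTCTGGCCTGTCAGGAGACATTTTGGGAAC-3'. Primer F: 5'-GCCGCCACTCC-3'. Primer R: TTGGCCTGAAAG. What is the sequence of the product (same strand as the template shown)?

5'-GCCGCCACTCCAGTATCTCTCCACGTCAAGTCGGTGAGAACTTACTGTACTTTCAGGCCAA-3'

Forward primer GCCGCCACTCC is found on the top strand at positions 11–21.
Taking the reverse complement of TTGGCCTGAAAG gives CTTTCAGGCCAA, found at positions 60–71 on the template; the primer anneals here to the top strand with its 3' end pointing upstream.
The product is the template from position 11 through 71 (61 bp).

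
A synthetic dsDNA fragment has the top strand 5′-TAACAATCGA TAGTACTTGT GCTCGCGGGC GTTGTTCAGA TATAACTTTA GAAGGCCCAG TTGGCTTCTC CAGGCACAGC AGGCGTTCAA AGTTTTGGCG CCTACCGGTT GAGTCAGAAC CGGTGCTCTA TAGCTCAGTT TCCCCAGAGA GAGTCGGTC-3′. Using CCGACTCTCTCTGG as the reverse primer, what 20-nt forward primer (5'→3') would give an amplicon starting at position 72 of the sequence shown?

The reverse primer's reverse complement CCAGAGAGAGTCGG matches the template at positions 144–157; the product starts at position 72.
The forward primer is identical to the top strand over positions 72–91: AGGCACAGCAGGCGTTCAAA.

5'-AGGCACAGCAGGCGTTCAAA-3'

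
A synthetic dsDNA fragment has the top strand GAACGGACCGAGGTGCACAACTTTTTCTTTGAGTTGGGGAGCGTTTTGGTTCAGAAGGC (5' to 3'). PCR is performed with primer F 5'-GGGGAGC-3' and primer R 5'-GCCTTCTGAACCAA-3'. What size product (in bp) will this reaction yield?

Scanning the template, GGGGAGC occurs at positions 36–42; this primer anneals to the bottom strand there with its 3' end pointing downstream.
Reverse complement of the reverse primer: TTGGTTCAGAAGGC. This occurs on the top strand at positions 46–59.
The product runs from position 36 to position 59, so its length is 59 − 36 + 1 = 24 bp.

24 bp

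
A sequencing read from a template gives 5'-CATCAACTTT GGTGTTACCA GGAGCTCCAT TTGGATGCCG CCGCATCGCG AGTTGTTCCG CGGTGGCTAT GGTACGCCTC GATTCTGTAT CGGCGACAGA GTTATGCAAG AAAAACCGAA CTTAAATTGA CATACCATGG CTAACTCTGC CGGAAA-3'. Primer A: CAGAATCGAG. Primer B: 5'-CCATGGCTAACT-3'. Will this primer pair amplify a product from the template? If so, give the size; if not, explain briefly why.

Primer A (CAGAATCGAG) has reverse complement CTCGATTCTG, which matches the top strand at positions 78–87; primer A anneals to the top strand there with its 3' end pointing upstream toward position 78.
Primer B (CCATGGCTAACT) matches the top strand directly at positions 135–146; it anneals to the bottom strand with its 3' end pointing downstream toward position 146.
The 3' ends diverge (primer A extends toward position 1, primer B toward position 156), so the primers never converge on a shared product.

No product — the primers' 3' ends point away from each other.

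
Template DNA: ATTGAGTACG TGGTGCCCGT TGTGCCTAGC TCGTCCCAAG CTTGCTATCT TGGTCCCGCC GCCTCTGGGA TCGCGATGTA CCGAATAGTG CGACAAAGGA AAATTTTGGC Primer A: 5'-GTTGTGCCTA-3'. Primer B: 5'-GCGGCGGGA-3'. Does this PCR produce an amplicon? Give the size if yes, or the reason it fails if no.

Primer A (GTTGTGCCTA) matches the top strand at positions 19–28; it acts as a forward primer.
Primer B's reverse complement is TCCCGCCGC, matching the top strand at positions 54–62; it acts as a reverse primer.
The 3' ends face each other across positions 19–62, giving a 44 bp product.

Yes — a 44 bp product.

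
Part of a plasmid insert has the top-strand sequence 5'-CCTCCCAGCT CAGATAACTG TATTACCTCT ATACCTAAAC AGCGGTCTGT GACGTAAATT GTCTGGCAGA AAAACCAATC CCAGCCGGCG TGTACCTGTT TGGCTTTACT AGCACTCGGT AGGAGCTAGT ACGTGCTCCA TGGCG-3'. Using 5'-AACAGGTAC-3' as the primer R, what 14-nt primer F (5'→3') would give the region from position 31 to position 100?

The reverse primer's reverse complement GTACCTGTT matches the template at positions 92–100; the product starts at position 31.
The forward primer is identical to the top strand over positions 31–44: ATACCTAAACAGCG.

5'-ATACCTAAACAGCG-3'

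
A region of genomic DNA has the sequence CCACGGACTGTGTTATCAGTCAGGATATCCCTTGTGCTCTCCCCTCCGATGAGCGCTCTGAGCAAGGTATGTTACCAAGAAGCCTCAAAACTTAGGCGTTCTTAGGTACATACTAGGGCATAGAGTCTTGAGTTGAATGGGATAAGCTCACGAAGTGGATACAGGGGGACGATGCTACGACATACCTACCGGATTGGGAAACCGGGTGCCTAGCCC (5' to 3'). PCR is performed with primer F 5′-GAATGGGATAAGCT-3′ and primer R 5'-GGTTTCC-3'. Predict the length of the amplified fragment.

69 bp

Scanning the template, GAATGGGATAAGCT occurs at positions 135–148; this primer anneals to the bottom strand there with its 3' end pointing downstream.
Taking the reverse complement of GGTTTCC gives GGAAACC, found at positions 197–203 on the template; the primer anneals here to the top strand with its 3' end pointing upstream.
The product runs from position 135 to position 203, so its length is 203 − 135 + 1 = 69 bp.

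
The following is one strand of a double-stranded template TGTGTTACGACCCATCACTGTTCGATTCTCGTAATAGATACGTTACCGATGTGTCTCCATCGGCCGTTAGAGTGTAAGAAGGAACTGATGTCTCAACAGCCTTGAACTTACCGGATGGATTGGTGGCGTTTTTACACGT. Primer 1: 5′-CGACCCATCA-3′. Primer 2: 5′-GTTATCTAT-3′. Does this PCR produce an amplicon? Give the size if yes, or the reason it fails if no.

Primer 2 (GTTATCTAT) does not match the top strand, and its reverse complement ATAGATAAC does not match either.
With no annealing site for primer 2, no amplification occurs.

No product — primer 2 has no binding site in the template.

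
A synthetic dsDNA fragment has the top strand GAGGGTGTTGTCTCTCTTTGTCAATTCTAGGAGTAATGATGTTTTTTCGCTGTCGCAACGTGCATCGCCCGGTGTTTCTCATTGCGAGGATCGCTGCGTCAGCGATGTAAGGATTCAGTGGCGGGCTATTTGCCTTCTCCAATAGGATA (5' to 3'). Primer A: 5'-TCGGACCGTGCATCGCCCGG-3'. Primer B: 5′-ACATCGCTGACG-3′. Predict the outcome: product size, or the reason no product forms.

No product — primer A has no binding site in the template.

Primer A (TCGGACCGTGCATCGCCCGG) does not match the top strand, and its reverse complement CCGGGCGATGCACGGTCCGA does not match either.
With no annealing site for primer A, no amplification occurs.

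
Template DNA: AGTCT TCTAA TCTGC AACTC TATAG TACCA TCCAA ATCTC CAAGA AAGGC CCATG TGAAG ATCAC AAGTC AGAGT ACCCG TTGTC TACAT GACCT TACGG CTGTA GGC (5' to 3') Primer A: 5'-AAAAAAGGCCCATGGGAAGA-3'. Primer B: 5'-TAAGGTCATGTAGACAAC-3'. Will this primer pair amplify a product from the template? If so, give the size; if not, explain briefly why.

Primer A (AAAAAAGGCCCATGGGAAGA) does not match the top strand, and its reverse complement TCTTCCCATGGGCCTTTTTT does not match either.
With no annealing site for primer A, no amplification occurs.

No product — primer A has no binding site in the template.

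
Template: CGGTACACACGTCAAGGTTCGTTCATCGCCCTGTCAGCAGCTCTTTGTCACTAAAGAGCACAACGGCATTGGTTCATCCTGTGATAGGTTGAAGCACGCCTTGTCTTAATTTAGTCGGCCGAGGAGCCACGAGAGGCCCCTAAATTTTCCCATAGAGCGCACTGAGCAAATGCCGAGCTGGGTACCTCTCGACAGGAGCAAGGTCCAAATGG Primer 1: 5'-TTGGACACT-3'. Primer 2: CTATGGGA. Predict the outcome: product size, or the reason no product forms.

Primer 1 (TTGGACACT) does not match the top strand, and its reverse complement AGTGTCCAA does not match either.
With no annealing site for primer 1, no amplification occurs.

No product — primer 1 has no binding site in the template.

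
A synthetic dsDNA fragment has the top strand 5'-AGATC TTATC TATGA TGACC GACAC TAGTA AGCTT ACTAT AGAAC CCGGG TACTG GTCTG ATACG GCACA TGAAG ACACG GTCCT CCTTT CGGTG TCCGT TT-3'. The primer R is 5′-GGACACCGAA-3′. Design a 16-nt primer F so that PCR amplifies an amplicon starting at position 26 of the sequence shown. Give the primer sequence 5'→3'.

5'-TAGTAAGCTTACTATA-3'

The reverse primer's reverse complement TTCGGTGTCC matches the template at positions 89–98; the product starts at position 26.
The forward primer is identical to the top strand over positions 26–41: TAGTAAGCTTACTATA.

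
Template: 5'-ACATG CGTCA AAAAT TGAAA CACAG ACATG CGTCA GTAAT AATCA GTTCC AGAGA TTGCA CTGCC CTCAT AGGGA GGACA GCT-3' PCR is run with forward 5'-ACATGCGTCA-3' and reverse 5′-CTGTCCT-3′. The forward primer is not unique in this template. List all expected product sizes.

81 bp, 56 bp

The forward primer ACATGCGTCA matches the top strand at positions 1–10, 26–35.
The reverse primer's reverse complement is AGGACAG, matching at positions 75–81.
Each forward site pairs with the reverse site to give a product ending at position 81: sizes 81, 56 bp.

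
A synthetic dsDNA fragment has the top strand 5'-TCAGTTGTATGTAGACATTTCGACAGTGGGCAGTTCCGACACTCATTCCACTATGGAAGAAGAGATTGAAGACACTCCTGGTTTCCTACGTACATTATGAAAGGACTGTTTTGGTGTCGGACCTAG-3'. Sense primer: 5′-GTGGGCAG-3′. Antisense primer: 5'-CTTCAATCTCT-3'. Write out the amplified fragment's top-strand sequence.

5'-GTGGGCAGTTCCGACACTCATTCCACTATGGAAGAAGAGATTGAAG-3'

Forward primer GTGGGCAG is found on the top strand at positions 26–33.
Reverse complement of the reverse primer: AGAGATTGAAG. This occurs on the top strand at positions 61–71.
The product is the template from position 26 through 71 (46 bp).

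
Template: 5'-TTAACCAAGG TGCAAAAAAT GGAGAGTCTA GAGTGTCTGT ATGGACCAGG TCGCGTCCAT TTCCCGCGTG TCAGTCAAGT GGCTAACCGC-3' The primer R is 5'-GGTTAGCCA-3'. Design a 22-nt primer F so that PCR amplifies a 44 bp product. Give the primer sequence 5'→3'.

The reverse primer's reverse complement TGGCTAACC matches the template at positions 80–88, so the product ends at position 88.
A 44 bp product then starts at position 88 − 44 + 1 = 45.
The forward primer is identical to the top strand there: ACCAGGTCGCGTCCATTTCCCG.

5'-ACCAGGTCGCGTCCATTTCCCG-3'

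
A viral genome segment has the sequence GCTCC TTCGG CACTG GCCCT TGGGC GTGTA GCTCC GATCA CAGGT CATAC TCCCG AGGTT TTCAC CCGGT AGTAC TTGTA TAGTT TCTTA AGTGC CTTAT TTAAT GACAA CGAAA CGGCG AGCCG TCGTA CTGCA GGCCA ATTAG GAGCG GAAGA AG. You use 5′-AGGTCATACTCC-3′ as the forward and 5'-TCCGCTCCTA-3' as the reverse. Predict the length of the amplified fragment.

Forward primer AGGTCATACTCC is found on the top strand at positions 42–53.
Taking the reverse complement of TCCGCTCCTA gives TAGGAGCGGA, found at positions 143–152 on the template; the primer anneals here to the top strand with its 3' end pointing upstream.
Product length = (reverse-primer end) − (forward-primer start) + 1 = 152 − 42 + 1 = 111 bp.

111 bp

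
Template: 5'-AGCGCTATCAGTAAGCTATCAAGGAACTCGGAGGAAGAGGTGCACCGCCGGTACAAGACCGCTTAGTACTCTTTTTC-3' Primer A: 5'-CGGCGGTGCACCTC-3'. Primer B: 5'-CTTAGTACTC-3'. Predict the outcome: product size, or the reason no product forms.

Primer A (CGGCGGTGCACCTC) has reverse complement GAGGTGCACCGCCG, which matches the top strand at positions 37–50; primer A anneals to the top strand there with its 3' end pointing upstream toward position 37.
Primer B (CTTAGTACTC) matches the top strand directly at positions 62–71; it anneals to the bottom strand with its 3' end pointing downstream toward position 71.
The 3' ends diverge (primer A extends toward position 1, primer B toward position 77), so the primers never converge on a shared product.

No product — the primers' 3' ends point away from each other.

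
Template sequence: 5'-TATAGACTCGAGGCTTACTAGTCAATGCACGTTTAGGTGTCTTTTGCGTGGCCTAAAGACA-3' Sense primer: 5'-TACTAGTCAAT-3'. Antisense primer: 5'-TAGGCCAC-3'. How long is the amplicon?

40 bp

The forward primer matches the template at positions 16–26.
The reverse primer's reverse complement is GTGGCCTA, which matches the template at positions 48–55.
The product runs from position 16 to position 55, so its length is 55 − 16 + 1 = 40 bp.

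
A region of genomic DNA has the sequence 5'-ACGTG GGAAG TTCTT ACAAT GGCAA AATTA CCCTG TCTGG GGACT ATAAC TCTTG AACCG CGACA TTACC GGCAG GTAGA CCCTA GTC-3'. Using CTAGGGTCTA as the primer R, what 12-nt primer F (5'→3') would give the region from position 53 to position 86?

The reverse primer's reverse complement TAGACCCTAG matches the template at positions 77–86; the product starts at position 53.
The forward primer is identical to the top strand over positions 53–64: TTGAACCGCGAC.

5'-TTGAACCGCGAC-3'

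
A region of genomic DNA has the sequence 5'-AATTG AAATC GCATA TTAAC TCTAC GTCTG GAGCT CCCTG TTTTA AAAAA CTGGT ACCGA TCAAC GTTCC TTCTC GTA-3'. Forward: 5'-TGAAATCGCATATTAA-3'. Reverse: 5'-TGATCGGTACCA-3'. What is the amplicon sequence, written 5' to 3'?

5'-TGAAATCGCATATTAACTCTACGTCTGGAGCTCCCTGTTTTAAAAAACTGGTACCGATCA-3'

Scanning the template, TGAAATCGCATATTAA occurs at positions 4–19; this primer anneals to the bottom strand there with its 3' end pointing downstream.
Taking the reverse complement of TGATCGGTACCA gives TGGTACCGATCA, found at positions 52–63 on the template; the primer anneals here to the top strand with its 3' end pointing upstream.
The product is the template from position 4 through 63 (60 bp).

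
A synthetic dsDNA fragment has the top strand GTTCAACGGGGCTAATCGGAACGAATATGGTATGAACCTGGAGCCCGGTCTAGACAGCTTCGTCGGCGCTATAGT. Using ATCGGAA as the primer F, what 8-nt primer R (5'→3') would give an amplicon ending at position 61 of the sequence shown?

5'-GAAGCTGT-3'

The forward primer binds at positions 15–21; the product's 3' end on the top strand is position 61.
The reverse primer anneals to the top strand over positions 54–61, i.e. to ACAGCTTC.
Its sequence written 5'→3' is the reverse complement: GAAGCTGT.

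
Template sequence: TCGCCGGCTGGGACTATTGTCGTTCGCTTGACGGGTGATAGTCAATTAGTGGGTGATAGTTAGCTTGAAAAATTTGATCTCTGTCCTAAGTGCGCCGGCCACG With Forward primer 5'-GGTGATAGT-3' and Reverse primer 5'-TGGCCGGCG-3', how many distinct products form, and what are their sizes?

Two products: 68 bp, 50 bp

The forward primer GGTGATAGT matches the top strand at positions 34–42, 52–60.
The reverse primer's reverse complement is CGCCGGCCA, matching at positions 93–101.
Each forward site pairs with the reverse site to give a product ending at position 101: sizes 68, 50 bp.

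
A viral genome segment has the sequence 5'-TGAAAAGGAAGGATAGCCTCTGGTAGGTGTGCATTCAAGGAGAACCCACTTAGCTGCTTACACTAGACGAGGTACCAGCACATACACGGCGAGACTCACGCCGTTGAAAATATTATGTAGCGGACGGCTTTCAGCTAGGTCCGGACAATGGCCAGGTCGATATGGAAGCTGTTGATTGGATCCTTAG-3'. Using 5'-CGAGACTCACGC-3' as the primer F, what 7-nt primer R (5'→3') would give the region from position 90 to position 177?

The product's 3' end on the top strand is position 177.
The reverse primer anneals to the top strand over positions 171–177, i.e. to GTTGATT.
Its sequence written 5'→3' is the reverse complement: AATCAAC.

5'-AATCAAC-3'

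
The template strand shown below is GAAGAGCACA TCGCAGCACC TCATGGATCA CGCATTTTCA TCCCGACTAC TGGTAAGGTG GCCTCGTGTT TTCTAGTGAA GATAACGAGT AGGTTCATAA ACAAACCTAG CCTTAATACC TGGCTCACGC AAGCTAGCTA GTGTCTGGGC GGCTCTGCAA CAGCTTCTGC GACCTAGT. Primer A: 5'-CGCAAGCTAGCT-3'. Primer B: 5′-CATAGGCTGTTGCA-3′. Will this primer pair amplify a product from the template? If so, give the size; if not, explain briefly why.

Primer B (CATAGGCTGTTGCA) does not match the top strand, and its reverse complement TGCAACAGCCTATG does not match either.
With no annealing site for primer B, no amplification occurs.

No product — primer B has no binding site in the template.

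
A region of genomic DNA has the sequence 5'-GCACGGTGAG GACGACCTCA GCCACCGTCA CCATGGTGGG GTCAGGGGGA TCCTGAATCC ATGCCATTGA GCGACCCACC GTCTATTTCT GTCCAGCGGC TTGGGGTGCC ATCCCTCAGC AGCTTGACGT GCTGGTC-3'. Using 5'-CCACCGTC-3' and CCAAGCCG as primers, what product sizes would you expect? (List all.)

83 bp, 29 bp

The forward primer CCACCGTC matches the top strand at positions 22–29, 76–83.
The reverse primer's reverse complement is CGGCTTGG, matching at positions 97–104.
Each forward site pairs with the reverse site to give a product ending at position 104: sizes 83, 29 bp.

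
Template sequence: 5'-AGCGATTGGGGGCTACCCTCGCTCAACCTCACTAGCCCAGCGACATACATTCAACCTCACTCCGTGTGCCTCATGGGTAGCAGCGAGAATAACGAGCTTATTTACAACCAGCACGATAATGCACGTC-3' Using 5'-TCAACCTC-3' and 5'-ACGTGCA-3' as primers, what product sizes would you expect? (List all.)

The forward primer TCAACCTC matches the top strand at positions 23–30, 51–58.
The reverse primer's reverse complement is TGCACGT, matching at positions 120–126.
Each forward site pairs with the reverse site to give a product ending at position 126: sizes 104, 76 bp.

104 bp, 76 bp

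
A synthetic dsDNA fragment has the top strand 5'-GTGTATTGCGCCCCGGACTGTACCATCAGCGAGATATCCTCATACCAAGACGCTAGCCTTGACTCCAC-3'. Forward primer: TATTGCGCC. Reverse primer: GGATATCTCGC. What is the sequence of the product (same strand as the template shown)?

5'-TATTGCGCCCCGGACTGTACCATCAGCGAGATATCC-3'

Scanning the template, TATTGCGCC occurs at positions 4–12; this primer anneals to the bottom strand there with its 3' end pointing downstream.
Taking the reverse complement of GGATATCTCGC gives GCGAGATATCC, found at positions 29–39 on the template; the primer anneals here to the top strand with its 3' end pointing upstream.
The product is the template from position 4 through 39 (36 bp).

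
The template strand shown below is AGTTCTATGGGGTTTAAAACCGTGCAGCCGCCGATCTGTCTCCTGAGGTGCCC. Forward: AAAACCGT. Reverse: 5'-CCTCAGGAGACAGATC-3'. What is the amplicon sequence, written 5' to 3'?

The forward primer matches the template at positions 16–23.
Reverse complement of the reverse primer: GATCTGTCTCCTGAGG. This occurs on the top strand at positions 33–48.
The product is the template from position 16 through 48 (33 bp).

5'-AAAACCGTGCAGCCGCCGATCTGTCTCCTGAGG-3'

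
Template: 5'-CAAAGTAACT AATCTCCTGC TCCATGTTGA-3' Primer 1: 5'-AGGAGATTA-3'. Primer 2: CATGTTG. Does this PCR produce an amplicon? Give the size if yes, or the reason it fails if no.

Primer 1 (AGGAGATTA) has reverse complement TAATCTCCT, which matches the top strand at positions 10–18; primer 1 anneals to the top strand there with its 3' end pointing upstream toward position 10.
Primer 2 (CATGTTG) matches the top strand directly at positions 23–29; it anneals to the bottom strand with its 3' end pointing downstream toward position 29.
The 3' ends diverge (primer 1 extends toward position 1, primer 2 toward position 30), so the primers never converge on a shared product.

No product — the primers' 3' ends point away from each other.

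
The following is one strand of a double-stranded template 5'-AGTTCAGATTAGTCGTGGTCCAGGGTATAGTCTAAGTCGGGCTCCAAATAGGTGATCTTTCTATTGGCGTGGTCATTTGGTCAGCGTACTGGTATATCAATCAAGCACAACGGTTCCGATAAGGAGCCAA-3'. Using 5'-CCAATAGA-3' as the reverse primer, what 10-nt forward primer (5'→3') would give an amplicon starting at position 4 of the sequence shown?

The reverse primer's reverse complement TCTATTGG matches the template at positions 60–67; the product starts at position 4.
The forward primer is identical to the top strand over positions 4–13: TCAGATTAGT.

5'-TCAGATTAGT-3'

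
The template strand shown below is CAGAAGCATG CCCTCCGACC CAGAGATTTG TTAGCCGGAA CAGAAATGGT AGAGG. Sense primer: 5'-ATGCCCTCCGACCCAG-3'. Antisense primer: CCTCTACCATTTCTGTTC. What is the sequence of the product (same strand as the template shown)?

Scanning the template, ATGCCCTCCGACCCAG occurs at positions 8–23; this primer anneals to the bottom strand there with its 3' end pointing downstream.
Reverse complement of the reverse primer: GAACAGAAATGGTAGAGG. This occurs on the top strand at positions 38–55.
The product is the template from position 8 through 55 (48 bp).

5'-ATGCCCTCCGACCCAGAGATTTGTTAGCCGGAACAGAAATGGTAGAGG-3'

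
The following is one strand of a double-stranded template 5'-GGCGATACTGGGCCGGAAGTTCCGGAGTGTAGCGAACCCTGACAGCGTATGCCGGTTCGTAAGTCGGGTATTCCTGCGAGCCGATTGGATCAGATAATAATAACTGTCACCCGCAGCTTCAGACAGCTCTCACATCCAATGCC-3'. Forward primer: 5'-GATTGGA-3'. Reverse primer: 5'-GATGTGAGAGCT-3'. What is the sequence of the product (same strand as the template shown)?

The forward primer matches the template at positions 83–89.
Taking the reverse complement of GATGTGAGAGCT gives AGCTCTCACATC, found at positions 125–136 on the template; the primer anneals here to the top strand with its 3' end pointing upstream.
The product is the template from position 83 through 136 (54 bp).

5'-GATTGGATCAGATAATAATAACTGTCACCCGCAGCTTCAGACAGCTCTCACATC-3'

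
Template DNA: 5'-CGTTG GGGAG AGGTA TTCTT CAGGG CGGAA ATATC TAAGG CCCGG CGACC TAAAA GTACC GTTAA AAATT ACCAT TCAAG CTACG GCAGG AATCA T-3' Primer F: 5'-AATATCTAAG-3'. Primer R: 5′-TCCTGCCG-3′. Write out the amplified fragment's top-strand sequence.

5'-AATATCTAAGGCCCGGCGACCTAAAAGTACCGTTAAAAATTACCATTCAAGCTACGGCAGGA-3'

The forward primer matches the template at positions 30–39.
The reverse primer's reverse complement is CGGCAGGA, which matches the template at positions 84–91.
The product is the template from position 30 through 91 (62 bp).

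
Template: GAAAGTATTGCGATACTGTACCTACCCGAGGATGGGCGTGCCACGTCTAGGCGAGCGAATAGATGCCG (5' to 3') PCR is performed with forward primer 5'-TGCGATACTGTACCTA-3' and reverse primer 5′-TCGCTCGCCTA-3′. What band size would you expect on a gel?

Forward primer TGCGATACTGTACCTA is found on the top strand at positions 9–24.
The reverse primer's reverse complement is TAGGCGAGCGA, which matches the template at positions 48–58.
Amplicon spans positions 9–58: 50 bp.

50 bp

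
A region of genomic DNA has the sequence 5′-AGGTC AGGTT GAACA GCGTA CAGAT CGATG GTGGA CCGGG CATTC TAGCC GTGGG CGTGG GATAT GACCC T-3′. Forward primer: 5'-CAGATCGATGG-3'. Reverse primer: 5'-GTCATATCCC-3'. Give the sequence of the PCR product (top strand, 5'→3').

The forward primer matches the template at positions 21–31.
The reverse primer's reverse complement is GGGATATGAC, which matches the template at positions 59–68.
The product is the template from position 21 through 68 (48 bp).

5'-CAGATCGATGGTGGACCGGGCATTCTAGCCGTGGGCGTGGGATATGAC-3'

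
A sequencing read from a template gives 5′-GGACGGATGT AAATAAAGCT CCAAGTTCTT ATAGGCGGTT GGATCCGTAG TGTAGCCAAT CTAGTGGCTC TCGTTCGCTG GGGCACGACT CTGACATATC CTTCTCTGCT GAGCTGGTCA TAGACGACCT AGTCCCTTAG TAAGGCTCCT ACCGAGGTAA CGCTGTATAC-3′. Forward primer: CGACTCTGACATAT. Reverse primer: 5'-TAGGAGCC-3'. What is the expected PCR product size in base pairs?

66 bp

Forward primer CGACTCTGACATAT is found on the top strand at positions 86–99.
The reverse primer's reverse complement is GGCTCCTA, which matches the template at positions 144–151.
Product length = (reverse-primer end) − (forward-primer start) + 1 = 151 − 86 + 1 = 66 bp.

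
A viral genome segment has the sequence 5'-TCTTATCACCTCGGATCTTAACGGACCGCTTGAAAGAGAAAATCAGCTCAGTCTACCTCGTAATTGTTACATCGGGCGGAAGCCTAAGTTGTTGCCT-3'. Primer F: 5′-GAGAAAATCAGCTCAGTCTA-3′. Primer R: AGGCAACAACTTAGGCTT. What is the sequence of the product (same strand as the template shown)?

5'-GAGAAAATCAGCTCAGTCTACCTCGTAATTGTTACATCGGGCGGAAGCCTAAGTTGTTGCCT-3'

The forward primer matches the template at positions 36–55.
Reverse complement of the reverse primer: AAGCCTAAGTTGTTGCCT. This occurs on the top strand at positions 80–97.
The product is the template from position 36 through 97 (62 bp).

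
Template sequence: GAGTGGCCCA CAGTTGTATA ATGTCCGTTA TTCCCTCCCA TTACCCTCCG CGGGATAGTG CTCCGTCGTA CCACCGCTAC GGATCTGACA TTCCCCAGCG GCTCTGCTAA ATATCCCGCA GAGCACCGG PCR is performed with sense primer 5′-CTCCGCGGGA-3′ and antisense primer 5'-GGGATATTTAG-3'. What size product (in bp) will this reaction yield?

72 bp

The forward primer matches the template at positions 46–55.
The reverse primer's reverse complement is CTAAATATCCC, which matches the template at positions 107–117.
Amplicon spans positions 46–117: 72 bp.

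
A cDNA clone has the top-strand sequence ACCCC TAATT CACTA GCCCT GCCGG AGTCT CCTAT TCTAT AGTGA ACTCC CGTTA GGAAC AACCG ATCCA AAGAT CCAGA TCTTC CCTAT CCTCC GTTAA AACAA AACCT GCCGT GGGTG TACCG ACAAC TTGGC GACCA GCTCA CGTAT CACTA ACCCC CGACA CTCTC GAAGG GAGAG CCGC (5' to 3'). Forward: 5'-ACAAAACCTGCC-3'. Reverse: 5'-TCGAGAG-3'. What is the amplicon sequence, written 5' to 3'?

The forward primer matches the template at positions 102–113.
Reverse complement of the reverse primer: CTCTCGA. This occurs on the top strand at positions 166–172.
The product is the template from position 102 through 172 (71 bp).

5'-ACAAAACCTGCCGTGGGTGTACCGACAACTTGGCGACCAGCTCACGTATCACTAACCCCCGACACTCTCGA-3'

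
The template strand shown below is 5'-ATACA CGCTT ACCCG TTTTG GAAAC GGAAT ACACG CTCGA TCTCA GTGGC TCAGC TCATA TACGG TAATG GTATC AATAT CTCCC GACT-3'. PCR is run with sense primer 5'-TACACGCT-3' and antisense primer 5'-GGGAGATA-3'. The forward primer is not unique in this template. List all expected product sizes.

84 bp, 56 bp

The forward primer TACACGCT matches the top strand at positions 2–9, 30–37.
The reverse primer's reverse complement is TATCTCCC, matching at positions 78–85.
Each forward site pairs with the reverse site to give a product ending at position 85: sizes 84, 56 bp.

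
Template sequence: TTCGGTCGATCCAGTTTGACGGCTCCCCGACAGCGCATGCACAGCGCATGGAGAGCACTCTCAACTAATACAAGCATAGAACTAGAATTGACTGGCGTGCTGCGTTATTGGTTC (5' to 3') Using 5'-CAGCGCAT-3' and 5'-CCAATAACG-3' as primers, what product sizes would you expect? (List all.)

The forward primer CAGCGCAT matches the top strand at positions 31–38, 42–49.
The reverse primer's reverse complement is CGTTATTGG, matching at positions 103–111.
Each forward site pairs with the reverse site to give a product ending at position 111: sizes 81, 70 bp.

81 bp, 70 bp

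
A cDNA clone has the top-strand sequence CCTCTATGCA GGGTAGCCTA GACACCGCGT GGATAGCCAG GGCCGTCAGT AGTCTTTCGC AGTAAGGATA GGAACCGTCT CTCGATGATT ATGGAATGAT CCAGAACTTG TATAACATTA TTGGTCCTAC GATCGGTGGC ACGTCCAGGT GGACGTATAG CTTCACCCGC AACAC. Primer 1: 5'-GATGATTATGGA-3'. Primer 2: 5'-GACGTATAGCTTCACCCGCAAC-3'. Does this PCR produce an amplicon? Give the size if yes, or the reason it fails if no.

Primer 1 (GATGATTATGGA) matches the top strand at positions 84–95 (3' end points downstream).
Primer 2 (GACGTATAGCTTCACCCGCAAC) also matches the top strand directly, at positions 152–173 — its reverse complement GTTGCGGGTGAAGCTATACGTC is not present.
Both primers anneal to the bottom strand with 3' ends pointing the same way, so neither can prime synthesis back toward the other.

No product — both primers anneal to the same strand and extend in the same direction.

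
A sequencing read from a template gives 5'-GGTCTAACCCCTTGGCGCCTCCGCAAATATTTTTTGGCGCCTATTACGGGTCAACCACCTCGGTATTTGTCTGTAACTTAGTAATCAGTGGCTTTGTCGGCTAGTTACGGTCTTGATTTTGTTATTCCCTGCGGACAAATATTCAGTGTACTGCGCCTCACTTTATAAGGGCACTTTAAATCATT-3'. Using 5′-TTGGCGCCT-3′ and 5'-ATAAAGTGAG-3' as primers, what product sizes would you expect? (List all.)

The forward primer TTGGCGCCT matches the top strand at positions 12–20, 34–42.
The reverse primer's reverse complement is CTCACTTTAT, matching at positions 157–166.
Each forward site pairs with the reverse site to give a product ending at position 166: sizes 155, 133 bp.

155 bp, 133 bp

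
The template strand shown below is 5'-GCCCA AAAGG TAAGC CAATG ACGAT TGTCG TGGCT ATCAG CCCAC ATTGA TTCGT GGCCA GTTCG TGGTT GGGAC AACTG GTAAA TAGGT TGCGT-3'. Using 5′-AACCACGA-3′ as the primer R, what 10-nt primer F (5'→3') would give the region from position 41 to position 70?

5'-CCCACATTGA-3'

The reverse primer's reverse complement TCGTGGTT matches the template at positions 63–70; the product starts at position 41.
The forward primer is identical to the top strand over positions 41–50: CCCACATTGA.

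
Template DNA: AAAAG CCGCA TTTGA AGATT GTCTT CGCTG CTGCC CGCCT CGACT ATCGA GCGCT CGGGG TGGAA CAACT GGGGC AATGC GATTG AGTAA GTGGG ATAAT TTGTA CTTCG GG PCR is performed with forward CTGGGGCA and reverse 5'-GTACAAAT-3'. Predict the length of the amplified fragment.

38 bp

The forward primer matches the template at positions 69–76.
Reverse complement of the reverse primer: ATTTGTAC. This occurs on the top strand at positions 99–106.
The product runs from position 69 to position 106, so its length is 106 − 69 + 1 = 38 bp.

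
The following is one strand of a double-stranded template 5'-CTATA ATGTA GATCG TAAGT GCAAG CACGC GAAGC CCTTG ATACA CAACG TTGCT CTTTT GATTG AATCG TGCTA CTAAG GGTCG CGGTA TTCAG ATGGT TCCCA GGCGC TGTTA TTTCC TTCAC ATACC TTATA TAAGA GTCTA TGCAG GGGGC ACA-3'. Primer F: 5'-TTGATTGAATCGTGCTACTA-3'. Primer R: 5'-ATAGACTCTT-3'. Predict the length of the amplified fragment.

88 bp

Forward primer TTGATTGAATCGTGCTACTA is found on the top strand at positions 59–78.
Reverse complement of the reverse primer: AAGAGTCTAT. This occurs on the top strand at positions 137–146.
Amplicon spans positions 59–146: 88 bp.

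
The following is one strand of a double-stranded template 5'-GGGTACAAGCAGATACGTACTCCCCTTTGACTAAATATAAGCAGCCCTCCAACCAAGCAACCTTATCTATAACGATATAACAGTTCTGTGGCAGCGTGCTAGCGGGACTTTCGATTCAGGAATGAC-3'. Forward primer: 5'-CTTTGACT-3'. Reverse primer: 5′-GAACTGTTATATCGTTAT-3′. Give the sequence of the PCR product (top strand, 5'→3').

5'-CTTTGACTAAATATAAGCAGCCCTCCAACCAAGCAACCTTATCTATAACGATATAACAGTTC-3'

The forward primer matches the template at positions 25–32.
Reverse complement of the reverse primer: ATAACGATATAACAGTTC. This occurs on the top strand at positions 69–86.
The product is the template from position 25 through 86 (62 bp).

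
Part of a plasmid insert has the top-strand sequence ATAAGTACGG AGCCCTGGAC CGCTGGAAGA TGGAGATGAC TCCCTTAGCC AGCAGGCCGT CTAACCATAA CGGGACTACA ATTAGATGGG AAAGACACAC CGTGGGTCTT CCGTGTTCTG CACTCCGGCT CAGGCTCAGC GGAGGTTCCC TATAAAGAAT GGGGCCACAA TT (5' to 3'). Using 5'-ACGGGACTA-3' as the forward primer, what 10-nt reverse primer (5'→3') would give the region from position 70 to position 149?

The product's 3' end on the top strand is position 149.
The reverse primer anneals to the top strand over positions 140–149, i.e. to CGGAGGTTCC.
Its sequence written 5'→3' is the reverse complement: GGAACCTCCG.

5'-GGAACCTCCG-3'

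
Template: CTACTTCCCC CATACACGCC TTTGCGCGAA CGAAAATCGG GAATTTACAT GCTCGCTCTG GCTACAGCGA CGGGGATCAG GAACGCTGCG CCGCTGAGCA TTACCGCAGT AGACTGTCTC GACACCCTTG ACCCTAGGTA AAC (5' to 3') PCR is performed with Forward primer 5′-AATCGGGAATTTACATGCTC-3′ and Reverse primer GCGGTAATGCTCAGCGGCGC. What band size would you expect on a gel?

Forward primer AATCGGGAATTTACATGCTC is found on the top strand at positions 35–54.
The reverse primer's reverse complement is GCGCCGCTGAGCATTACCGC, which matches the template at positions 88–107.
Product length = (reverse-primer end) − (forward-primer start) + 1 = 107 − 35 + 1 = 73 bp.

73 bp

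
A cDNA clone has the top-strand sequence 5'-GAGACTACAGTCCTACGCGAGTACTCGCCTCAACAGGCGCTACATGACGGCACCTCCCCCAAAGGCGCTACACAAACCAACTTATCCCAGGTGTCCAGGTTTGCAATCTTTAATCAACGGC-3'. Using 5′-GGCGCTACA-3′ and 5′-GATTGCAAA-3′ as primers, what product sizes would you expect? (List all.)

73 bp, 45 bp

The forward primer GGCGCTACA matches the top strand at positions 36–44, 64–72.
The reverse primer's reverse complement is TTTGCAATC, matching at positions 100–108.
Each forward site pairs with the reverse site to give a product ending at position 108: sizes 73, 45 bp.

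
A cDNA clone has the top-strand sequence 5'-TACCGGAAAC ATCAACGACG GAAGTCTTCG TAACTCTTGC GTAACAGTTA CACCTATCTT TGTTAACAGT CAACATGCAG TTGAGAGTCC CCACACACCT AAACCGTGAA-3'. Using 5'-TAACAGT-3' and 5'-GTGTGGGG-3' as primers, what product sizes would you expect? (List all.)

55 bp, 33 bp

The forward primer TAACAGT matches the top strand at positions 42–48, 64–70.
The reverse primer's reverse complement is CCCCACAC, matching at positions 89–96.
Each forward site pairs with the reverse site to give a product ending at position 96: sizes 55, 33 bp.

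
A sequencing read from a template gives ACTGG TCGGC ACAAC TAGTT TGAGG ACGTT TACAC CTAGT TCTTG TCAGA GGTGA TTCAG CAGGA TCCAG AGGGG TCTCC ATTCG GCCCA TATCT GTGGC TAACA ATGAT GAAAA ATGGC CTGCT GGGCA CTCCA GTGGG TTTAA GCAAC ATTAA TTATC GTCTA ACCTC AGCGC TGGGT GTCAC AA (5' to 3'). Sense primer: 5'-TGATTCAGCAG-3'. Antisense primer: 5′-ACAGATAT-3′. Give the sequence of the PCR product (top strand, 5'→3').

5'-TGATTCAGCAGGATCCAGAGGGGTCTCCATTCGGCCCATATCTGT-3'

Forward primer TGATTCAGCAG is found on the top strand at positions 53–63.
Taking the reverse complement of ACAGATAT gives ATATCTGT, found at positions 90–97 on the template; the primer anneals here to the top strand with its 3' end pointing upstream.
The product is the template from position 53 through 97 (45 bp).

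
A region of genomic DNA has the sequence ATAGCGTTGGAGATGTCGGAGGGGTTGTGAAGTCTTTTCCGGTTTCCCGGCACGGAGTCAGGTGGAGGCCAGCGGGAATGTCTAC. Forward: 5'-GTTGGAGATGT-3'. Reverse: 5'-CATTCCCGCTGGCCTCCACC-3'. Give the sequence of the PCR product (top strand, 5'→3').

Scanning the template, GTTGGAGATGT occurs at positions 6–16; this primer anneals to the bottom strand there with its 3' end pointing downstream.
The reverse primer's reverse complement is GGTGGAGGCCAGCGGGAATG, which matches the template at positions 61–80.
The product is the template from position 6 through 80 (75 bp).

5'-GTTGGAGATGTCGGAGGGGTTGTGAAGTCTTTTCCGGTTTCCCGGCACGGAGTCAGGTGGAGGCCAGCGGGAATG-3'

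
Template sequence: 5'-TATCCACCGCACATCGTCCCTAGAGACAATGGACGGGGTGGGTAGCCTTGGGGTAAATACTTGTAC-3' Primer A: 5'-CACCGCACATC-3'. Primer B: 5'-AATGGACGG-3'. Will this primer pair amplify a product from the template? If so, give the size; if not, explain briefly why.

Primer A (CACCGCACATC) matches the top strand at positions 5–15 (3' end points downstream).
Primer B (AATGGACGG) also matches the top strand directly, at positions 28–36 — its reverse complement CCGTCCATT is not present.
Both primers anneal to the bottom strand with 3' ends pointing the same way, so neither can prime synthesis back toward the other.

No product — both primers anneal to the same strand and extend in the same direction.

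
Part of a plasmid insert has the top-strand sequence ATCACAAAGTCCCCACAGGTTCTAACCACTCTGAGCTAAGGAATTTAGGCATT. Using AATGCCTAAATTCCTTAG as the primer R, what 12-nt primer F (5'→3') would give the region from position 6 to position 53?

The reverse primer's reverse complement CTAAGGAATTTAGGCATT matches the template at positions 36–53; the product starts at position 6.
The forward primer is identical to the top strand over positions 6–17: AAAGTCCCCACA.

5'-AAAGTCCCCACA-3'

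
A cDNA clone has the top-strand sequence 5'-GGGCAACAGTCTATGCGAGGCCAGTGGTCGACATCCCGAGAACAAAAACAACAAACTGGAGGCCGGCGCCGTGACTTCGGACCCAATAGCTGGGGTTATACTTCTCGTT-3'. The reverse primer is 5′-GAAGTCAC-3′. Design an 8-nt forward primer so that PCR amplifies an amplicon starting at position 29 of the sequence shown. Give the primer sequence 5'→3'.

The reverse primer's reverse complement GTGACTTC matches the template at positions 71–78; the product starts at position 29.
The forward primer is identical to the top strand over positions 29–36: CGACATCC.

5'-CGACATCC-3'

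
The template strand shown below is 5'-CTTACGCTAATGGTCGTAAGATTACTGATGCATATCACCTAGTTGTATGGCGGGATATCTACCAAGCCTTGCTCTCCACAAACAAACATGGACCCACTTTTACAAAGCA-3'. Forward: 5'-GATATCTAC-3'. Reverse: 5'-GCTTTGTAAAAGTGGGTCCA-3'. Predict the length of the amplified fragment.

Forward primer GATATCTAC is found on the top strand at positions 54–62.
Taking the reverse complement of GCTTTGTAAAAGTGGGTCCA gives TGGACCCACTTTTACAAAGC, found at positions 89–108 on the template; the primer anneals here to the top strand with its 3' end pointing upstream.
The product runs from position 54 to position 108, so its length is 108 − 54 + 1 = 55 bp.

55 bp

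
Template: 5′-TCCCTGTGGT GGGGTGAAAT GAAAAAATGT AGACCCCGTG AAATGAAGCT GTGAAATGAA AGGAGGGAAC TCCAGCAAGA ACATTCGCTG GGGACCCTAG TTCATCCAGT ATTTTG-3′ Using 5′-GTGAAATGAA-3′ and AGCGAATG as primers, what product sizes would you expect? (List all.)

76 bp, 52 bp, 39 bp

The forward primer GTGAAATGAA matches the top strand at positions 14–23, 38–47, 51–60.
The reverse primer's reverse complement is CATTCGCT, matching at positions 82–89.
Each forward site pairs with the reverse site to give a product ending at position 89: sizes 76, 52, 39 bp.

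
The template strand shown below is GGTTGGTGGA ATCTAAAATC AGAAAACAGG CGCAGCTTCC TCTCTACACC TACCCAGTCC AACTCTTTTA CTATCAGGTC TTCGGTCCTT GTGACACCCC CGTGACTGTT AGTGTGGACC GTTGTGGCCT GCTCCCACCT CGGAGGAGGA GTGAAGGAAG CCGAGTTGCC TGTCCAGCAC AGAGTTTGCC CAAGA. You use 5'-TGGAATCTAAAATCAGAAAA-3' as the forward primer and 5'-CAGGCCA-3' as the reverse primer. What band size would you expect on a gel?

Scanning the template, TGGAATCTAAAATCAGAAAA occurs at positions 7–26; this primer anneals to the bottom strand there with its 3' end pointing downstream.
Taking the reverse complement of CAGGCCA gives TGGCCTG, found at positions 125–131 on the template; the primer anneals here to the top strand with its 3' end pointing upstream.
Product length = (reverse-primer end) − (forward-primer start) + 1 = 131 − 7 + 1 = 125 bp.

125 bp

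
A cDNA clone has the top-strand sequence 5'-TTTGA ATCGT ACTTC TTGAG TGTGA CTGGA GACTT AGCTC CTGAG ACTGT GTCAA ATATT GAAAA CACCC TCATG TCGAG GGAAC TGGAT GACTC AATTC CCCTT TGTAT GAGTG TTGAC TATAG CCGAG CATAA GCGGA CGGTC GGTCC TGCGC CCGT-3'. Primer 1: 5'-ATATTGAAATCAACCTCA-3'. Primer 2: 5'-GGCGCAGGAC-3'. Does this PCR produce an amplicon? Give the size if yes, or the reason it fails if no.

No product — primer 1 has no binding site in the template.

Primer 1 (ATATTGAAATCAACCTCA) does not match the top strand, and its reverse complement TGAGGTTGATTTCAATAT does not match either.
With no annealing site for primer 1, no amplification occurs.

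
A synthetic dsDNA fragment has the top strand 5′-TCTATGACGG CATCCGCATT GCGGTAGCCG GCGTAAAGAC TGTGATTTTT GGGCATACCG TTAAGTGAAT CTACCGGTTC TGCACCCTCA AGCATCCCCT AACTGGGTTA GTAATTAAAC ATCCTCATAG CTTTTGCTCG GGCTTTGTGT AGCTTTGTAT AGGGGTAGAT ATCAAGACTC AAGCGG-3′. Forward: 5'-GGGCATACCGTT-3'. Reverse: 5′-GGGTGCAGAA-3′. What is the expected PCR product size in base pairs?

The forward primer matches the template at positions 51–62.
Reverse complement of the reverse primer: TTCTGCACCC. This occurs on the top strand at positions 78–87.
Product length = (reverse-primer end) − (forward-primer start) + 1 = 87 − 51 + 1 = 37 bp.

37 bp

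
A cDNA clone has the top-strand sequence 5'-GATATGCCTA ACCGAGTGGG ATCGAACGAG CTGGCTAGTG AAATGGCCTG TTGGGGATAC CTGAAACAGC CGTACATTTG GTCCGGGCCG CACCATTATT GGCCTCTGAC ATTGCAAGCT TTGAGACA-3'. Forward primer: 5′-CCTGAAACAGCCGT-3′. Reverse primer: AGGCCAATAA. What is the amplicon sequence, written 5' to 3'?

Scanning the template, CCTGAAACAGCCGT occurs at positions 60–73; this primer anneals to the bottom strand there with its 3' end pointing downstream.
Reverse complement of the reverse primer: TTATTGGCCT. This occurs on the top strand at positions 96–105.
The product is the template from position 60 through 105 (46 bp).

5'-CCTGAAACAGCCGTACATTTGGTCCGGGCCGCACCATTATTGGCCT-3'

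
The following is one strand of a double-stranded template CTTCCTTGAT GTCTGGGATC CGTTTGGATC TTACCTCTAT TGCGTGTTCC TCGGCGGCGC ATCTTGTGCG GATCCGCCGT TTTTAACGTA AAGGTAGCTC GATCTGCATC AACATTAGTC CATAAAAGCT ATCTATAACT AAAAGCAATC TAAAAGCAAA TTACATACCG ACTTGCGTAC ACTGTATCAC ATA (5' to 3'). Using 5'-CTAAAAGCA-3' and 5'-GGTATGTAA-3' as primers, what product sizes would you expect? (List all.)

The forward primer CTAAAAGCA matches the top strand at positions 139–147, 150–158.
The reverse primer's reverse complement is TTACATACC, matching at positions 161–169.
Each forward site pairs with the reverse site to give a product ending at position 169: sizes 31, 20 bp.

31 bp, 20 bp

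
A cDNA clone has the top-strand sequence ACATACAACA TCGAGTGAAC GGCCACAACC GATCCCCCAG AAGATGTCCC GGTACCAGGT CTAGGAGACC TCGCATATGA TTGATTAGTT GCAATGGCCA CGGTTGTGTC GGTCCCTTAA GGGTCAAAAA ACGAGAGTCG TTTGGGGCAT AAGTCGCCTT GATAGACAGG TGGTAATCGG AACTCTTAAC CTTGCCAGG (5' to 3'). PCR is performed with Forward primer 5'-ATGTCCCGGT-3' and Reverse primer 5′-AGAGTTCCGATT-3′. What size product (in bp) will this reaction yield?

143 bp

Forward primer ATGTCCCGGT is found on the top strand at positions 44–53.
Reverse complement of the reverse primer: AATCGGAACTCT. This occurs on the top strand at positions 175–186.
Product length = (reverse-primer end) − (forward-primer start) + 1 = 186 − 44 + 1 = 143 bp.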